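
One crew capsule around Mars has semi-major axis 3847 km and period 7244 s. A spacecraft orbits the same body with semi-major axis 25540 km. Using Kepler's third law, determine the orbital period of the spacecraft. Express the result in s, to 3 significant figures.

T₂ ≈ 1.24×10⁵ s

Kepler's third law: T² ∝ a³, so T₂ = T₁ (a₂/a₁)^(3/2).
a₂/a₁ = 6.639, (a₂/a₁)^(3/2) = 17.11.
T₂ = 7244 × 17.11 = 1.239×10⁵ s.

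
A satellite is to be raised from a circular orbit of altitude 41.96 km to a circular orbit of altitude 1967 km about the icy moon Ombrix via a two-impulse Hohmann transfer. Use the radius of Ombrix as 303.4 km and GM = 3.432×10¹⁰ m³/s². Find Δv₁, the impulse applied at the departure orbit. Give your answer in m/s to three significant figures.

Δv ≈ 100 m/s

r₁ = 303.4 + 41.96 = 345.36 km = 3.4536×10⁵ m.
r₂ = 303.4 + 1967 = 2270.4 km = 2.2704×10⁶ m.
Transfer ellipse a_t = (r₁ + r₂)/2 = 1.308×10⁶ m.
At r₁: circular v_c1 = √(μ/r₁) = 315.2 m/s; transfer-periapsis v_p = √[μ(2/r₁ − 1/a_t)] = 415.3 m/s.
Δv₁ = v_p − v_c1 = 100.1 m/s.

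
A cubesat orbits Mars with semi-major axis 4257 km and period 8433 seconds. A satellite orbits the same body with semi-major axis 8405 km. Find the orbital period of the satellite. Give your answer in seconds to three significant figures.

T₂ ≈ 23400 seconds

Kepler's third law: T² ∝ a³, so T₂ = T₁ (a₂/a₁)^(3/2).
a₂/a₁ = 1.974, (a₂/a₁)^(3/2) = 2.774.
T₂ = 8433 × 2.774 = 23400 seconds.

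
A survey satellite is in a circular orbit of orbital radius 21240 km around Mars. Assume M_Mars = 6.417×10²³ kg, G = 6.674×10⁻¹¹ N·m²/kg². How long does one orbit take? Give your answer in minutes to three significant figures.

μ = GM = 6.674×10⁻¹¹ × 6.417×10²³ = 4.283×10¹³ m³/s².
r = 21240 km = 2.124×10⁷ m.
Kepler's third law: T = 2π√(r³/μ) = 2π√((2.124×10⁷)³ / 4.283×10¹³).
r³/μ = 2.237×10⁸ s², so T = 2π × 1.496×10⁴ = 9.398×10⁴ s.
Converting: 9.398×10⁴ s ÷ 60.00 = 1566 minutes.

T ≈ 1570 minutes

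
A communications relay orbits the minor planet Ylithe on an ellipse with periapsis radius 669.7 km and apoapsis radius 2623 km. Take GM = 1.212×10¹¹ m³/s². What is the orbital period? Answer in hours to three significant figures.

T ≈ 10.6 hours

Semi-major axis a = (r_p + r_a)/2 = (669.70 + 2623.0)/2 = 1646.3 km = 1.646×10⁶ m.
By Kepler's third law T = 2π√(a³/μ) = 2π × 6.068×10³ = 3.813×10⁴ s.
= 10.59 hours.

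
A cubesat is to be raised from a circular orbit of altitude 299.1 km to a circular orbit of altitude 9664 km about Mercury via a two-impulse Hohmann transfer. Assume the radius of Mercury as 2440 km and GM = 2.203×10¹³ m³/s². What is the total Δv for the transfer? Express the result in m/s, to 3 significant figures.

Δv_total ≈ 1320 m/s

r₁ = 2440 + 299.1 = 2739.1 km = 2.7391×10⁶ m.
r₂ = 2440 + 9664 = 12104 km = 1.2104×10⁷ m.
Transfer ellipse a_t = (r₁ + r₂)/2 = 7.422×10⁶ m.
At r₁: circular v_c1 = √(μ/r₁) = 2836 m/s; transfer-periherm v_p = √[μ(2/r₁ − 1/a_t)] = 3622 m/s.
Δv₁ = v_p − v_c1 = 785.8 m/s.
At r₂: circular v_c2 = √(μ/r₂) = 1349 m/s; transfer-apoherm v_a = √[μ(2/r₂ − 1/a_t)] = 819.6 m/s.
Δv₂ = v_c2 − v_a = 529.5 m/s.
Total Δv = Δv₁ + Δv₂ = 1315 m/s.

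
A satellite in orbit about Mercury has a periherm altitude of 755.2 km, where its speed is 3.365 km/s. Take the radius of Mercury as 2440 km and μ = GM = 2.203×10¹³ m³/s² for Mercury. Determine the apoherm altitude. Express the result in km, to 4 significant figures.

r_p = 2440 + 755.2 = 3195.2 km = 3.195×10⁶ m.
Specific energy ε = v²/2 − μ/r = -1.233×10⁶ J/kg, so a = −μ/(2ε) = 8.933×10⁶ m.
The apsides satisfy r_p + r_a = 2a, so the apoherm radius is 2a − r_p = 1.467×10⁷ m = 14670 km.
Apoherm altitude = 14670 − 2440 = 12230 km.

apoherm altitude ≈ 12230 km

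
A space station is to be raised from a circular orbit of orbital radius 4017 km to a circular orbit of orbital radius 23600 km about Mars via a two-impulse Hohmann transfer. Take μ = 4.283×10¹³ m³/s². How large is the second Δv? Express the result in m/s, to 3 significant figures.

Δv ≈ 621 m/s

r₁ = 4017 km = 4.017×10⁶ m.
r₂ = 23600 km = 2.360×10⁷ m.
Transfer ellipse a_t = (r₁ + r₂)/2 = 1.381×10⁷ m.
At r₁: circular v_c1 = √(μ/r₁) = 3265 m/s; transfer-periapsis v_p = √[μ(2/r₁ − 1/a_t)] = 4269 m/s.
At r₂: circular v_c2 = √(μ/r₂) = 1347 m/s; transfer-apoapsis v_a = √[μ(2/r₂ − 1/a_t)] = 726.6 m/s.
Δv₂ = v_c2 − v_a = 620.6 m/s.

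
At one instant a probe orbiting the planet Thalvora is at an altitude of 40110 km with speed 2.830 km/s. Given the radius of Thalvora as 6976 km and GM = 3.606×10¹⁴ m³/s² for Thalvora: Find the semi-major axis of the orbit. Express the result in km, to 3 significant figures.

a ≈ 49300 km

r = 6976 + 40110 = 47086 km = 4.709×10⁷ m.
Specific orbital energy ε = v²/2 − μ/r = (2830)²/2 − 3.606×10¹⁴/4.709×10⁷ = -3.654×10⁶ J/kg.
Since ε = −μ/(2a), a = −μ/(2ε) = 4.934×10⁷ m = 49345 km.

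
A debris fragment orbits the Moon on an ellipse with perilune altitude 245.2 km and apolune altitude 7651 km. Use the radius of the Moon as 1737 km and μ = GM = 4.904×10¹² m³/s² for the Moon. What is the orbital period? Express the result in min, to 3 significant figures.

r_p = 1737 + 245.2 = 1982.2 km = 1.9822×10⁶ m.
r_a = 1737 + 7651 = 9388.0 km = 9.3880×10⁶ m.
Semi-major axis a = (r_p + r_a)/2 = (1982.2 + 9388.0)/2 = 5685.1 km = 5.685×10⁶ m.
By Kepler's third law T = 2π√(a³/μ) = 2π × 6.121×10³ = 3.846×10⁴ s.
= 641.0 min.

T ≈ 641 min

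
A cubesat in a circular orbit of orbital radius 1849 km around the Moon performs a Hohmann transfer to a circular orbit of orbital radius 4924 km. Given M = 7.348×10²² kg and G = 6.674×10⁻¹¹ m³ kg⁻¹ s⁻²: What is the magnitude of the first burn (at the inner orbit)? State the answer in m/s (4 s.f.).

Δv ≈ 335.2 m/s

μ = GM = 6.674×10⁻¹¹ × 7.348×10²² = 4.904×10¹² m³/s².
r₁ = 1849 km = 1.849×10⁶ m.
r₂ = 4924 km = 4.924×10⁶ m.
Transfer ellipse a_t = (r₁ + r₂)/2 = 3.386×10⁶ m.
At r₁: circular v_c1 = √(μ/r₁) = 1629 m/s; transfer-perilune v_p = √[μ(2/r₁ − 1/a_t)] = 1964 m/s.
Δv₁ = v_p − v_c1 = 335.2 m/s.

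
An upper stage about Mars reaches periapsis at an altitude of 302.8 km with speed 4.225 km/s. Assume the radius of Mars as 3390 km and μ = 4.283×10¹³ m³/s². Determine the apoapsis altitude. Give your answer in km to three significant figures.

apoapsis altitude ≈ 8940 km

r_p = 3390 + 302.8 = 3692.8 km = 3.693×10⁶ m.
Specific energy ε = v²/2 − μ/r = -2.673×10⁶ J/kg, so a = −μ/(2ε) = 8.012×10⁶ m.
The apsides satisfy r_p + r_a = 2a, so the apoapsis radius is 2a − r_p = 1.233×10⁷ m = 12331 km.
Apoapsis altitude = 12331 − 3390 = 8940.8 km.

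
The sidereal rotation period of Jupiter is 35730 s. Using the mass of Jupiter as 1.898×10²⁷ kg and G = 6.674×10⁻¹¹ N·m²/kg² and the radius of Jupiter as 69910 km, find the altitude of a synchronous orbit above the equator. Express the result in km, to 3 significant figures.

h_sync ≈ 90100 km

μ = GM = 6.674×10⁻¹¹ × 1.898×10²⁷ = 1.267×10¹⁷ m³/s².
A synchronous orbit has period T, so by Kepler's third law a = (μT²/4π²)^(1/3).
μT²/4π² = 1.267×10¹⁷ × (3.573×10⁴)² / 39.48 = 4.096×10²⁴ m³.
a = 1.600×10⁸ m = 1.6000×10⁵ km.
Altitude h = a − R = 1.6000×10⁵ − 69910 = 90094 km.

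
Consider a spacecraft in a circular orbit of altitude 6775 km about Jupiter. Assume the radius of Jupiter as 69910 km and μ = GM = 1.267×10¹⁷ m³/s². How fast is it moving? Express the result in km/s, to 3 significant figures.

r = 69910 + 6775 = 76685 km = 7.6685×10⁷ m.
For a circular orbit v = √(μ/r) = √(1.267×10¹⁷ / 7.668×10⁷) = √(1.652×10⁹) = 40650 m/s.
That is 40.65 km/s.

v ≈ 40.6 km/s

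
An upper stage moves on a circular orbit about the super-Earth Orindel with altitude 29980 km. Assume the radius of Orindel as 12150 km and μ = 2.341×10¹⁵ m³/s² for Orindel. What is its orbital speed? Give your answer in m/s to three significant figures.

r = 12150 + 29980 = 42130 km = 4.2130×10⁷ m.
For a circular orbit v = √(μ/r) = √(2.341×10¹⁵ / 4.213×10⁷) = √(5.557×10⁷) = 7454 m/s.

v ≈ 7450 m/s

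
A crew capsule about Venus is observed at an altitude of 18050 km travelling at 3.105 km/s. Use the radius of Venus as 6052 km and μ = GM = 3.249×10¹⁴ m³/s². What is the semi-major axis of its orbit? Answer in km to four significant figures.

r = 6052 + 18050 = 24102 km = 2.410×10⁷ m.
Vis-viva rearranged: 1/a = 2/r − v²/μ = 8.298×10⁻⁸ − 2.967×10⁻⁸ = 5.331×10⁻⁸ m⁻¹.
a = 1.876×10⁷ m = 18759 km.

a ≈ 18760 km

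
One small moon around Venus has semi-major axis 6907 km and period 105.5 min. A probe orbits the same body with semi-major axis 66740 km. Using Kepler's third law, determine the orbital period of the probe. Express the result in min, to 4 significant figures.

Kepler's third law: T² ∝ a³, so T₂ = T₁ (a₂/a₁)^(3/2).
a₂/a₁ = 9.663, (a₂/a₁)^(3/2) = 30.04.
T₂ = 105.5 × 30.04 = 3169 min.

T₂ ≈ 3169 min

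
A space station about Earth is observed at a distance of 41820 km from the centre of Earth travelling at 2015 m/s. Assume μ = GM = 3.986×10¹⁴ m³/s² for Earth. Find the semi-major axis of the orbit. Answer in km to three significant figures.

r = 4.182×10⁷ m.
Vis-viva rearranged: 1/a = 2/r − v²/μ = 4.782×10⁻⁸ − 1.019×10⁻⁸ = 3.764×10⁻⁸ m⁻¹.
a = 2.657×10⁷ m = 26569 km.

a ≈ 26600 km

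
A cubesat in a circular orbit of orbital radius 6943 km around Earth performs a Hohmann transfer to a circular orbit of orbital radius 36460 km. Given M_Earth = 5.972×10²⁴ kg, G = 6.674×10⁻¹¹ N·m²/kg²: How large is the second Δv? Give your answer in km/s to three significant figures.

μ = GM = 6.674×10⁻¹¹ × 5.972×10²⁴ = 3.986×10¹⁴ m³/s².
r₁ = 6943 km = 6.943×10⁶ m.
r₂ = 36460 km = 3.646×10⁷ m.
Transfer ellipse a_t = (r₁ + r₂)/2 = 2.170×10⁷ m.
At r₁: circular v_c1 = √(μ/r₁) = 7577 m/s; transfer-perigee v_p = √[μ(2/r₁ − 1/a_t)] = 9821 m/s.
At r₂: circular v_c2 = √(μ/r₂) = 3306 m/s; transfer-apogee v_a = √[μ(2/r₂ − 1/a_t)] = 1870 m/s.
Δv₂ = v_c2 − v_a = 1436 m/s.
= 1.436 km/s.

Δv ≈ 1.44 km/s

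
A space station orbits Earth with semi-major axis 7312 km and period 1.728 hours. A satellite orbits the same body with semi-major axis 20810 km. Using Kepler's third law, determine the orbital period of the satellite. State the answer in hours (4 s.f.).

T₂ ≈ 8.297 hours

Kepler's third law: T² ∝ a³, so T₂ = T₁ (a₂/a₁)^(3/2).
a₂/a₁ = 2.846, (a₂/a₁)^(3/2) = 4.801.
T₂ = 1.728 × 4.801 = 8.297 hours.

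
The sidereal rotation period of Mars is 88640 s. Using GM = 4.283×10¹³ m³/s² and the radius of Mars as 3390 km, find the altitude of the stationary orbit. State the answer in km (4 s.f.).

A synchronous orbit has period T, so by Kepler's third law a = (μT²/4π²)^(1/3).
μT²/4π² = 4.283×10¹³ × (8.864×10⁴)² / 39.48 = 8.524×10²¹ m³.
a = 2.043×10⁷ m = 20428 km.
Altitude h = a − R = 20428 − 3390 = 17038 km.

h_sync ≈ 17040 km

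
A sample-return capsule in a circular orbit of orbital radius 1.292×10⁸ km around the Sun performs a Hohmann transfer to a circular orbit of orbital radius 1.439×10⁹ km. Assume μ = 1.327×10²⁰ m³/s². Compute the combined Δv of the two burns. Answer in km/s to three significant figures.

Δv_total ≈ 17.1 km/s

r₁ = 1.292×10⁸ km = 1.292×10¹¹ m.
r₂ = 1.439×10⁹ km = 1.439×10¹² m.
Transfer ellipse a_t = (r₁ + r₂)/2 = 7.841×10¹¹ m.
At r₁: circular v_c1 = √(μ/r₁) = 32050 m/s; transfer-perihelion v_p = √[μ(2/r₁ − 1/a_t)] = 43420 m/s.
Δv₁ = v_p − v_c1 = 11370 m/s.
At r₂: circular v_c2 = √(μ/r₂) = 9603 m/s; transfer-aphelion v_a = √[μ(2/r₂ − 1/a_t)] = 3898 m/s.
Δv₂ = v_c2 − v_a = 5705 m/s.
Total Δv = Δv₁ + Δv₂ = 17070 m/s = 17.07 km/s.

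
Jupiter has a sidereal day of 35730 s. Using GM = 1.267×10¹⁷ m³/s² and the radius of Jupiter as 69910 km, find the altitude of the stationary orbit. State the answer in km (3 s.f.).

h_sync ≈ 90100 km

A synchronous orbit has period T, so by Kepler's third law a = (μT²/4π²)^(1/3).
μT²/4π² = 1.267×10¹⁷ × (3.573×10⁴)² / 39.48 = 4.097×10²⁴ m³.
a = 1.600×10⁸ m = 1.6002×10⁵ km.
Altitude h = a − R = 1.6002×10⁵ − 69910 = 90105 km.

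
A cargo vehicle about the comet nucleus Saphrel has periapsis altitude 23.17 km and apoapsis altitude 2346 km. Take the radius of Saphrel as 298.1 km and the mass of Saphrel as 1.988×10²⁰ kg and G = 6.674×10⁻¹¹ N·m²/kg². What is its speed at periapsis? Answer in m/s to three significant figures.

μ = GM = 6.674×10⁻¹¹ × 1.988×10²⁰ = 1.327×10¹⁰ m³/s².
r_p = 298.1 + 23.17 = 321.27 km = 3.2127×10⁵ m.
r_a = 298.1 + 2346 = 2644.1 km = 2.6441×10⁶ m.
Semi-major axis a = (r_p + r_a)/2 = 1482.7 km = 1.483×10⁶ m.
Vis-viva: v² = μ(2/r − 1/a) = 1.327×10¹⁰ × (6.225×10⁻⁶ − 6.745×10⁻⁷) = 7.365×10⁴ m²/s².
v = 271.4 m/s.

v ≈ 271 m/s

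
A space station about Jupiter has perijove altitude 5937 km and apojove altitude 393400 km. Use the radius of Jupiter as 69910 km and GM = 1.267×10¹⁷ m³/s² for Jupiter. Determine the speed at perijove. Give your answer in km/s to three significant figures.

v ≈ 53.6 km/s

r_p = 69910 + 5937 = 75847 km = 7.5847×10⁷ m.
r_a = 69910 + 393400 = 463310 km = 4.6331×10⁸ m.
Semi-major axis a = (r_p + r_a)/2 = 2.6958×10⁵ km = 2.696×10⁸ m.
Vis-viva: v² = μ(2/r − 1/a) = 1.267×10¹⁷ × (2.637×10⁻⁸ − 3.709×10⁻⁹) = 2.871×10⁹ m²/s².
v = 53580 m/s = 53.58 km/s.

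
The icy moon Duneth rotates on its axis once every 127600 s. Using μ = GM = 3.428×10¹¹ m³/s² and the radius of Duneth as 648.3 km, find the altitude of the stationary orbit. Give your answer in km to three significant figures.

A synchronous orbit has period T, so by Kepler's third law a = (μT²/4π²)^(1/3).
μT²/4π² = 3.428×10¹¹ × (1.276×10⁵)² / 39.48 = 1.414×10²⁰ m³.
a = 5.209×10⁶ m = 5209.5 km.
Altitude h = a − R = 5209.5 − 648.3 = 4561.2 km.

h_sync ≈ 4560 km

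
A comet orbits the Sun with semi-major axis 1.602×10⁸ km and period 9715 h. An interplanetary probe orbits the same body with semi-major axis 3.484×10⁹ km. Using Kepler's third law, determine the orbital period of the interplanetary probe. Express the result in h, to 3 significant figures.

Kepler's third law: T² ∝ a³, so T₂ = T₁ (a₂/a₁)^(3/2).
a₂/a₁ = 21.75, (a₂/a₁)^(3/2) = 101.4.
T₂ = 9715 × 101.4 = 9.853×10⁵ h.

T₂ ≈ 9.85×10⁵ h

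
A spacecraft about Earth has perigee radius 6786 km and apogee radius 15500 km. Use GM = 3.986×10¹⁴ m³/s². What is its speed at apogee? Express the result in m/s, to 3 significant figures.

Semi-major axis a = (r_p + r_a)/2 = 11143 km = 1.114×10⁷ m.
Vis-viva: v² = μ(2/r − 1/a) = 3.986×10¹⁴ × (1.290×10⁻⁷ − 8.974×10⁻⁸) = 1.566×10⁷ m²/s².
v = 3957 m/s.

v ≈ 3960 m/s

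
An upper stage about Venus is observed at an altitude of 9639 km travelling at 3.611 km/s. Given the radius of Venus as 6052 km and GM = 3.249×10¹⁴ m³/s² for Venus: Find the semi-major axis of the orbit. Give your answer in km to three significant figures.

a ≈ 11500 km

r = 6052 + 9639 = 15691 km = 1.569×10⁷ m.
Specific orbital energy ε = v²/2 − μ/r = (3611)²/2 − 3.249×10¹⁴/1.569×10⁷ = -1.419×10⁷ J/kg.
Since ε = −μ/(2a), a = −μ/(2ε) = 1.145×10⁷ m = 11451 km.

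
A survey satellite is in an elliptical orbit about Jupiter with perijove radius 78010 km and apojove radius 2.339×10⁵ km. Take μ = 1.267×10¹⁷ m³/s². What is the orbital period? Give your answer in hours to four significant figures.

T ≈ 9.550 hours

Semi-major axis a = (r_p + r_a)/2 = (78010 + 2.3390×10⁵)/2 = 1.5596×10⁵ km = 1.560×10⁸ m.
By Kepler's third law T = 2π√(a³/μ) = 2π × 5.472×10³ = 3.438×10⁴ s.
= 9.550 hours.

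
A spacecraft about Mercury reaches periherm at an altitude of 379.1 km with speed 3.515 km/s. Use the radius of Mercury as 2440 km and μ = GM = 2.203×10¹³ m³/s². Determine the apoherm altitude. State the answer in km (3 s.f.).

apoherm altitude ≈ 8200 km

r_p = 2440 + 379.1 = 2819.1 km = 2.819×10⁶ m.
Specific energy ε = v²/2 − μ/r = -1.637×10⁶ J/kg, so a = −μ/(2ε) = 6.729×10⁶ m.
The apsides satisfy r_p + r_a = 2a, so the apoherm radius is 2a − r_p = 1.064×10⁷ m = 10639 km.
Apoherm altitude = 10639 − 2440 = 8199.0 km.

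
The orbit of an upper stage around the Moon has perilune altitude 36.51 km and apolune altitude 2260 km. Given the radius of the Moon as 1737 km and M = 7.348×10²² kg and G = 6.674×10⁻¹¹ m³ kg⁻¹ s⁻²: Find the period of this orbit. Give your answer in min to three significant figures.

μ = GM = 6.674×10⁻¹¹ × 7.348×10²² = 4.904×10¹² m³/s².
r_p = 1737 + 36.51 = 1773.5 km = 1.7735×10⁶ m.
r_a = 1737 + 2260 = 3997.0 km = 3.9970×10⁶ m.
Semi-major axis a = (r_p + r_a)/2 = (1773.5 + 3997.0)/2 = 2885.3 km = 2.885×10⁶ m.
By Kepler's third law T = 2π√(a³/μ) = 2π × 2.213×10³ = 1.391×10⁴ s.
= 231.8 min.

T ≈ 232 min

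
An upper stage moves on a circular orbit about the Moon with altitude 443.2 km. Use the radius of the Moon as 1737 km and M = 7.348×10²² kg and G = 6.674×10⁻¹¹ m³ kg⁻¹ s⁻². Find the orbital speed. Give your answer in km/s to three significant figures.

μ = GM = 6.674×10⁻¹¹ × 7.348×10²² = 4.904×10¹² m³/s².
r = 1737 + 443.2 = 2180.2 km = 2.1802×10⁶ m.
For a circular orbit v = √(μ/r) = √(4.904×10¹² / 2.180×10⁶) = √(2.249×10⁶) = 1500 m/s.
That is 1.500 km/s.

v ≈ 1.50 km/s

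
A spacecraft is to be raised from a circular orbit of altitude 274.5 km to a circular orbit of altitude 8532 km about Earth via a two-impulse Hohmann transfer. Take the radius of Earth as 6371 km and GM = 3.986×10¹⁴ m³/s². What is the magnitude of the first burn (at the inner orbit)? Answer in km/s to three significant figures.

r₁ = 6371 + 274.5 = 6645.5 km = 6.6455×10⁶ m.
r₂ = 6371 + 8532 = 14903 km = 1.4903×10⁷ m.
Transfer ellipse a_t = (r₁ + r₂)/2 = 1.077×10⁷ m.
At r₁: circular v_c1 = √(μ/r₁) = 7745 m/s; transfer-perigee v_p = √[μ(2/r₁ − 1/a_t)] = 9109 m/s.
Δv₁ = v_p − v_c1 = 1364 m/s.
= 1.364 km/s.

Δv ≈ 1.36 km/s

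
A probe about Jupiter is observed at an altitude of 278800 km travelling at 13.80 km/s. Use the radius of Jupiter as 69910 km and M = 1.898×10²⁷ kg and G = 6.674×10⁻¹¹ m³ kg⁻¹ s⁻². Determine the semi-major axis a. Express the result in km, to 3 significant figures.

μ = GM = 6.674×10⁻¹¹ × 1.898×10²⁷ = 1.267×10¹⁷ m³/s².
r = 69910 + 278800 = 3.4871×10⁵ km = 3.487×10⁸ m.
Specific orbital energy ε = v²/2 − μ/r = (13800)²/2 − 1.267×10¹⁷/3.487×10⁸ = -2.680×10⁸ J/kg.
Since ε = −μ/(2a), a = −μ/(2ε) = 2.363×10⁸ m = 2.3629×10⁵ km.

a ≈ 2.36×10⁵ km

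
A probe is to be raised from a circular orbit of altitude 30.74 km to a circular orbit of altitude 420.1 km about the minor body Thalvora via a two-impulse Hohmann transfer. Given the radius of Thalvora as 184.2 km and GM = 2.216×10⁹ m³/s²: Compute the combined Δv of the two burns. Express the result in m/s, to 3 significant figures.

Δv_total ≈ 38.5 m/s

r₁ = 184.2 + 30.74 = 214.94 km = 2.1494×10⁵ m.
r₂ = 184.2 + 420.1 = 604.30 km = 6.0430×10⁵ m.
Transfer ellipse a_t = (r₁ + r₂)/2 = 4.096×10⁵ m.
At r₁: circular v_c1 = √(μ/r₁) = 101.5 m/s; transfer-periapsis v_p = √[μ(2/r₁ − 1/a_t)] = 123.3 m/s.
Δv₁ = v_p − v_c1 = 21.79 m/s.
At r₂: circular v_c2 = √(μ/r₂) = 60.56 m/s; transfer-apoapsis v_a = √[μ(2/r₂ − 1/a_t)] = 43.87 m/s.
Δv₂ = v_c2 − v_a = 16.69 m/s.
Total Δv = Δv₁ + Δv₂ = 38.48 m/s.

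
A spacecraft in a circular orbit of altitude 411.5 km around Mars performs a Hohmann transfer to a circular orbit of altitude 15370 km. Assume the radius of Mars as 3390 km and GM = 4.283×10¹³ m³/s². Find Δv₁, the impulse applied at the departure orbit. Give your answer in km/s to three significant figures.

Δv ≈ 0.972 km/s

r₁ = 3390 + 411.5 = 3801.5 km = 3.8015×10⁶ m.
r₂ = 3390 + 15370 = 18760 km = 1.8760×10⁷ m.
Transfer ellipse a_t = (r₁ + r₂)/2 = 1.128×10⁷ m.
At r₁: circular v_c1 = √(μ/r₁) = 3357 m/s; transfer-periapsis v_p = √[μ(2/r₁ − 1/a_t)] = 4329 m/s.
Δv₁ = v_p − v_c1 = 972.0 m/s.
= 0.972 km/s.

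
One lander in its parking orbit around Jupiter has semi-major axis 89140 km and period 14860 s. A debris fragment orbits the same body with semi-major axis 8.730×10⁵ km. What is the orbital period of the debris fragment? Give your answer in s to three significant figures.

Kepler's third law: T² ∝ a³, so T₂ = T₁ (a₂/a₁)^(3/2).
a₂/a₁ = 9.794, (a₂/a₁)^(3/2) = 30.65.
T₂ = 14860 × 30.65 = 4.554×10⁵ s.

T₂ ≈ 4.55×10⁵ s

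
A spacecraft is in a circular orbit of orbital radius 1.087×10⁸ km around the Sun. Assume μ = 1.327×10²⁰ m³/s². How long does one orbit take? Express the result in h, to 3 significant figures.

r = 1.087×10⁸ km = 1.087×10¹¹ m.
Kepler's third law: T = 2π√(r³/μ) = 2π√((1.087×10¹¹)³ / 1.327×10²⁰).
r³/μ = 9.679×10¹² s², so T = 2π × 3.111×10⁶ = 1.955×10⁷ s.
Converting: 1.955×10⁷ s ÷ 3600 = 5430 h.

T ≈ 5430 h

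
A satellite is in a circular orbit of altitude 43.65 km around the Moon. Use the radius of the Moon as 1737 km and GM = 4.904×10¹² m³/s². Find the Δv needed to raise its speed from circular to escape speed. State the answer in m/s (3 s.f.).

r = 1737 + 43.65 = 1780.7 km = 1.7806×10⁶ m.
Circular speed v_c = √(μ/r) = 1660 m/s.
Escape speed v_esc = √(2μ/r) = √2 × v_c = 2347 m/s.
Δv = v_esc − v_c = 687.4 m/s.

Δv ≈ 687 m/s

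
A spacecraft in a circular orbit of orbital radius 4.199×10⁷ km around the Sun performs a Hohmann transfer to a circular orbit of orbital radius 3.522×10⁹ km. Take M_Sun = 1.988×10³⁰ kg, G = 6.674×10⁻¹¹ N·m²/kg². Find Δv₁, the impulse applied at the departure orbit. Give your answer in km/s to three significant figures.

Δv ≈ 22.8 km/s

μ = GM = 6.674×10⁻¹¹ × 1.988×10³⁰ = 1.327×10²⁰ m³/s².
r₁ = 4.199×10⁷ km = 4.199×10¹⁰ m.
r₂ = 3.522×10⁹ km = 3.522×10¹² m.
Transfer ellipse a_t = (r₁ + r₂)/2 = 1.782×10¹² m.
At r₁: circular v_c1 = √(μ/r₁) = 56210 m/s; transfer-perihelion v_p = √[μ(2/r₁ − 1/a_t)] = 79030 m/s.
Δv₁ = v_p − v_c1 = 22810 m/s.
= 22.81 km/s.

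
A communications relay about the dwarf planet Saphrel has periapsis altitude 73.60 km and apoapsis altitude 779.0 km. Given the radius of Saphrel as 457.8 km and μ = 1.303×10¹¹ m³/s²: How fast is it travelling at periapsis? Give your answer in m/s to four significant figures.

v ≈ 585.7 m/s

r_p = 457.8 + 73.60 = 531.40 km = 5.3140×10⁵ m.
r_a = 457.8 + 779.0 = 1236.8 km = 1.2368×10⁶ m.
Semi-major axis a = (r_p + r_a)/2 = 884.10 km = 8.841×10⁵ m.
Vis-viva: v² = μ(2/r − 1/a) = 1.303×10¹¹ × (3.764×10⁻⁶ − 1.131×10⁻⁶) = 3.430×10⁵ m²/s².
v = 585.7 m/s.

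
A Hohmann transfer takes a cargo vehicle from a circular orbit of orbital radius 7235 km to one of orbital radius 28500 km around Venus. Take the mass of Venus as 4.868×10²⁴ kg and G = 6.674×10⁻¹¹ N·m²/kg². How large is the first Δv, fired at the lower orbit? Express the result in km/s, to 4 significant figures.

Δv ≈ 1.762 km/s

μ = GM = 6.674×10⁻¹¹ × 4.868×10²⁴ = 3.249×10¹⁴ m³/s².
r₁ = 7235 km = 7.235×10⁶ m.
r₂ = 28500 km = 2.850×10⁷ m.
Transfer ellipse a_t = (r₁ + r₂)/2 = 1.787×10⁷ m.
At r₁: circular v_c1 = √(μ/r₁) = 6701 m/s; transfer-periapsis v_p = √[μ(2/r₁ − 1/a_t)] = 8463 m/s.
Δv₁ = v_p − v_c1 = 1762 m/s.
= 1.762 km/s.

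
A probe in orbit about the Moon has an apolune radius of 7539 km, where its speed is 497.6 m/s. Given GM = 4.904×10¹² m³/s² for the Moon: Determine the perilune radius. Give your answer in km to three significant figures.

perilune radius ≈ 1770 km

r_a = 7.539×10⁶ m.
Specific energy ε = v²/2 − μ/r = -5.267×10⁵ J/kg, so a = −μ/(2ε) = 4.656×10⁶ m.
The apsides satisfy r_p + r_a = 2a, so the perilune radius is 2a − r_a = 1.772×10⁶ m = 1772.1 km.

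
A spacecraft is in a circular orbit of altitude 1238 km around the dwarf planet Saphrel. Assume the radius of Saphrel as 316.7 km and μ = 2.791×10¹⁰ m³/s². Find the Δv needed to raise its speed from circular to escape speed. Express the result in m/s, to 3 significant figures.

Δv ≈ 55.5 m/s

r = 316.7 + 1238 = 1554.7 km = 1.5547×10⁶ m.
Circular speed v_c = √(μ/r) = 134.0 m/s.
Escape speed v_esc = √(2μ/r) = √2 × v_c = 189.5 m/s.
Δv = v_esc − v_c = 55.50 m/s.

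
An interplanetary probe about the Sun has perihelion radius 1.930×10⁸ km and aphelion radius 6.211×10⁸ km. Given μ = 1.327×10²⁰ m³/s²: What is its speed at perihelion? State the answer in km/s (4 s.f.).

v ≈ 32.39 km/s

Semi-major axis a = (r_p + r_a)/2 = 4.0705×10⁸ km = 4.070×10¹¹ m.
Vis-viva: v² = μ(2/r − 1/a) = 1.327×10²⁰ × (1.036×10⁻¹¹ − 2.457×10⁻¹²) = 1.049×10⁹ m²/s².
v = 32390 m/s = 32.39 km/s.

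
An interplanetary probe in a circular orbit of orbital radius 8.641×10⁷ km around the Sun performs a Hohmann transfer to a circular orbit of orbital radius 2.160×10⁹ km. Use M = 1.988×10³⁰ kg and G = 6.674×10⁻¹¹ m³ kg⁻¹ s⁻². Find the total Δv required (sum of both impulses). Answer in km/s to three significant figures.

Δv_total ≈ 20.8 km/s

μ = GM = 6.674×10⁻¹¹ × 1.988×10³⁰ = 1.327×10²⁰ m³/s².
r₁ = 8.641×10⁷ km = 8.641×10¹⁰ m.
r₂ = 2.160×10⁹ km = 2.160×10¹² m.
Transfer ellipse a_t = (r₁ + r₂)/2 = 1.123×10¹² m.
At r₁: circular v_c1 = √(μ/r₁) = 39180 m/s; transfer-perihelion v_p = √[μ(2/r₁ − 1/a_t)] = 54340 m/s.
Δv₁ = v_p − v_c1 = 15150 m/s.
At r₂: circular v_c2 = √(μ/r₂) = 7837 m/s; transfer-aphelion v_a = √[μ(2/r₂ − 1/a_t)] = 2174 m/s.
Δv₂ = v_c2 − v_a = 5664 m/s.
Total Δv = Δv₁ + Δv₂ = 20820 m/s = 20.82 km/s.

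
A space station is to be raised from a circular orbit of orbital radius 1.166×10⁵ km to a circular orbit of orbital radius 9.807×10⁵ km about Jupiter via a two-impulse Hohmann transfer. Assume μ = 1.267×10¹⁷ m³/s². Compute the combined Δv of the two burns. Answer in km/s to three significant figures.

Δv_total ≈ 17.2 km/s

r₁ = 1.166×10⁵ km = 1.166×10⁸ m.
r₂ = 9.807×10⁵ km = 9.807×10⁸ m.
Transfer ellipse a_t = (r₁ + r₂)/2 = 5.486×10⁸ m.
At r₁: circular v_c1 = √(μ/r₁) = 32960 m/s; transfer-perijove v_p = √[μ(2/r₁ − 1/a_t)] = 44070 m/s.
Δv₁ = v_p − v_c1 = 11110 m/s.
At r₂: circular v_c2 = √(μ/r₂) = 11370 m/s; transfer-apojove v_a = √[μ(2/r₂ − 1/a_t)] = 5240 m/s.
Δv₂ = v_c2 − v_a = 6126 m/s.
Total Δv = Δv₁ + Δv₂ = 17230 m/s = 17.23 km/s.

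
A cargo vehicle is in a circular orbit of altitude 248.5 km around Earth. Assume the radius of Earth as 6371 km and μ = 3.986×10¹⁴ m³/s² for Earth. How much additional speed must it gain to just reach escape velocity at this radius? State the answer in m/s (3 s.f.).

r = 6371 + 248.5 = 6619.5 km = 6.6195×10⁶ m.
Circular speed v_c = √(μ/r) = 7760 m/s.
Escape speed v_esc = √(2μ/r) = √2 × v_c = 10970 m/s.
Δv = v_esc − v_c = 3214 m/s.

Δv ≈ 3210 m/s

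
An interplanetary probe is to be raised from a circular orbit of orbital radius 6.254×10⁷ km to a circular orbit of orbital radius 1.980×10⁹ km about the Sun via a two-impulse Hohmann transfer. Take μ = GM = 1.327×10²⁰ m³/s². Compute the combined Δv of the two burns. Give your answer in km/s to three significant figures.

r₁ = 6.254×10⁷ km = 6.254×10¹⁰ m.
r₂ = 1.980×10⁹ km = 1.980×10¹² m.
Transfer ellipse a_t = (r₁ + r₂)/2 = 1.021×10¹² m.
At r₁: circular v_c1 = √(μ/r₁) = 46060 m/s; transfer-perihelion v_p = √[μ(2/r₁ − 1/a_t)] = 64140 m/s.
Δv₁ = v_p − v_c1 = 18080 m/s.
At r₂: circular v_c2 = √(μ/r₂) = 8187 m/s; transfer-aphelion v_a = √[μ(2/r₂ − 1/a_t)] = 2026 m/s.
Δv₂ = v_c2 − v_a = 6161 m/s.
Total Δv = Δv₁ + Δv₂ = 24240 m/s = 24.24 km/s.

Δv_total ≈ 24.2 km/s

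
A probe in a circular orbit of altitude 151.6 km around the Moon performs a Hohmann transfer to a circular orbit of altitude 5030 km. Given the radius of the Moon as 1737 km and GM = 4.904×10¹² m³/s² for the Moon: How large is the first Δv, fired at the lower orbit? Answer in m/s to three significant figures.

Δv ≈ 404 m/s

r₁ = 1737 + 151.6 = 1888.6 km = 1.8886×10⁶ m.
r₂ = 1737 + 5030 = 6767.0 km = 6.7670×10⁶ m.
Transfer ellipse a_t = (r₁ + r₂)/2 = 4.328×10⁶ m.
At r₁: circular v_c1 = √(μ/r₁) = 1611 m/s; transfer-perilune v_p = √[μ(2/r₁ − 1/a_t)] = 2015 m/s.
Δv₁ = v_p − v_c1 = 403.6 m/s.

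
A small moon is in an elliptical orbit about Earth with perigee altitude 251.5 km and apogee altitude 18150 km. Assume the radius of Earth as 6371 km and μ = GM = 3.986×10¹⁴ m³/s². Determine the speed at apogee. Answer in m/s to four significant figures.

v ≈ 2629 m/s

r_p = 6371 + 251.5 = 6622.5 km = 6.6225×10⁶ m.
r_a = 6371 + 18150 = 24521 km = 2.4521×10⁷ m.
Semi-major axis a = (r_p + r_a)/2 = 15572 km = 1.557×10⁷ m.
Vis-viva: v² = μ(2/r − 1/a) = 3.986×10¹⁴ × (8.156×10⁻⁸ − 6.422×10⁻⁸) = 6.913×10⁶ m²/s².
v = 2629 m/s.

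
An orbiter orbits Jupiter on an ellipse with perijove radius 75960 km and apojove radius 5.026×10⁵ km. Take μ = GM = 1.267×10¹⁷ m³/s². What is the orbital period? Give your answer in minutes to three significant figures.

T ≈ 1450 minutes

Semi-major axis a = (r_p + r_a)/2 = (75960 + 5.0260×10⁵)/2 = 2.8928×10⁵ km = 2.893×10⁸ m.
By Kepler's third law T = 2π√(a³/μ) = 2π × 1.382×10⁴ = 8.685×10⁴ s.
= 1447 minutes.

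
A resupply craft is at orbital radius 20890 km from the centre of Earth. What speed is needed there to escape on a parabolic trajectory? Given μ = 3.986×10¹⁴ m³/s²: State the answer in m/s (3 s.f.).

r = 20890 km = 2.089×10⁷ m.
Escape speed v_esc = √(2μ/r) = √(2 × 3.986×10¹⁴ / 2.089×10⁷) = √(3.816×10⁷) = 6178 m/s.

v_esc ≈ 6180 m/s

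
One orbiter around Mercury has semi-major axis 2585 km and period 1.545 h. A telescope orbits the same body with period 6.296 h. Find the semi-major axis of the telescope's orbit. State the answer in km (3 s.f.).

Kepler's third law: a³ ∝ T², so a₂ = a₁ (T₂/T₁)^(2/3).
T₂/T₁ = 4.075, (T₂/T₁)^(2/3) = 2.551.
a₂ = 2585 × 2.551 = 6595 km.

a₂ ≈ 6600 km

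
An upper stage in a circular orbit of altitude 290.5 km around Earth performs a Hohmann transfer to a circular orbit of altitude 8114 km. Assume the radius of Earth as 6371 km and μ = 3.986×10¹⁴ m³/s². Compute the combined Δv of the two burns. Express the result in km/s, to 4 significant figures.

r₁ = 6371 + 290.5 = 6661.5 km = 6.6615×10⁶ m.
r₂ = 6371 + 8114 = 14485 km = 1.4485×10⁷ m.
Transfer ellipse a_t = (r₁ + r₂)/2 = 1.057×10⁷ m.
At r₁: circular v_c1 = √(μ/r₁) = 7735 m/s; transfer-perigee v_p = √[μ(2/r₁ − 1/a_t)] = 9054 m/s.
Δv₁ = v_p − v_c1 = 1319 m/s.
At r₂: circular v_c2 = √(μ/r₂) = 5246 m/s; transfer-apogee v_a = √[μ(2/r₂ − 1/a_t)] = 4164 m/s.
Δv₂ = v_c2 − v_a = 1082 m/s.
Total Δv = Δv₁ + Δv₂ = 2401 m/s = 2.401 km/s.

Δv_total ≈ 2.401 km/s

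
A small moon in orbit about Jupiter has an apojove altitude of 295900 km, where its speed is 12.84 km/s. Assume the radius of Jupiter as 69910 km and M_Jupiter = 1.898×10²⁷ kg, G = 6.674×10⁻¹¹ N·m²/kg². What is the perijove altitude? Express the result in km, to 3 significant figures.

perijove altitude ≈ 44400 km

μ = GM = 6.674×10⁻¹¹ × 1.898×10²⁷ = 1.267×10¹⁷ m³/s².
r_a = 69910 + 295900 = 3.6581×10⁵ km = 3.658×10⁸ m.
Specific energy ε = v²/2 − μ/r = -2.638×10⁸ J/kg, so a = −μ/(2ε) = 2.400×10⁸ m.
The apsides satisfy r_p + r_a = 2a, so the perijove radius is 2a − r_a = 1.143×10⁸ m = 1.1429×10⁵ km.
Perijove altitude = 1.1429×10⁵ − 69910 = 44379 km.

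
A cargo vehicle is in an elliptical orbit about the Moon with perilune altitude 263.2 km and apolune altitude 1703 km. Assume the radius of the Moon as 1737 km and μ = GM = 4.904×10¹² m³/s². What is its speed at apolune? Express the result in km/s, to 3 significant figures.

v ≈ 1.02 km/s

r_p = 1737 + 263.2 = 2000.2 km = 2.0002×10⁶ m.
r_a = 1737 + 1703 = 3440.0 km = 3.4400×10⁶ m.
Semi-major axis a = (r_p + r_a)/2 = 2720.1 km = 2.720×10⁶ m.
Vis-viva: v² = μ(2/r − 1/a) = 4.904×10¹² × (5.814×10⁻⁷ − 3.676×10⁻⁷) = 1.048×10⁶ m²/s².
v = 1024 m/s = 1.024 km/s.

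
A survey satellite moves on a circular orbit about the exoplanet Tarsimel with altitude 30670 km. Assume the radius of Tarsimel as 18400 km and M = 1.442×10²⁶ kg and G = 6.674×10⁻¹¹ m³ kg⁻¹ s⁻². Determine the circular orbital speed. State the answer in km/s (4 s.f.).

μ = GM = 6.674×10⁻¹¹ × 1.442×10²⁶ = 9.624×10¹⁵ m³/s².
r = 18400 + 30670 = 49070 km = 4.9070×10⁷ m.
For a circular orbit v = √(μ/r) = √(9.624×10¹⁵ / 4.907×10⁷) = √(1.961×10⁸) = 14000 m/s.
That is 14.00 km/s.

v ≈ 14.00 km/s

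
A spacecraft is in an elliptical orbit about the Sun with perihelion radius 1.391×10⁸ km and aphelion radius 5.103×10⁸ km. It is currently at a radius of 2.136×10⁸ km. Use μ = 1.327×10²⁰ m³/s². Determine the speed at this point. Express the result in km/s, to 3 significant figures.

Semi-major axis a = (r_p + r_a)/2 = 3.2470×10⁸ km = 3.247×10¹¹ m.
Vis-viva: v² = μ(2/r − 1/a) = 1.327×10²⁰ × (9.363×10⁻¹² − 3.080×10⁻¹²) = 8.338×10⁸ m²/s².
v = 28880 m/s = 28.88 km/s.

v ≈ 28.9 km/s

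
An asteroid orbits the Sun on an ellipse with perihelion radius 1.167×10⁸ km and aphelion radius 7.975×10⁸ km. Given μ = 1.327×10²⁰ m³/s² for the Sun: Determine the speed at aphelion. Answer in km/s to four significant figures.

v ≈ 6.518 km/s

Semi-major axis a = (r_p + r_a)/2 = 4.5710×10⁸ km = 4.571×10¹¹ m.
Vis-viva: v² = μ(2/r − 1/a) = 1.327×10²⁰ × (2.508×10⁻¹² − 2.188×10⁻¹²) = 4.248×10⁷ m²/s².
v = 6518 m/s = 6.518 km/s.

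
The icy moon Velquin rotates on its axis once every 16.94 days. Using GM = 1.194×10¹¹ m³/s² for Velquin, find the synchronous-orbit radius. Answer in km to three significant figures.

T = 16.94 days = 1.464×10⁶ s.
A synchronous orbit has period T, so by Kepler's third law a = (μT²/4π²)^(1/3).
μT²/4π² = 1.194×10¹¹ × (1.464×10⁶)² / 39.48 = 6.479×10²¹ m³.
a = 1.864×10⁷ m = 18642 km.

r_sync ≈ 18600 km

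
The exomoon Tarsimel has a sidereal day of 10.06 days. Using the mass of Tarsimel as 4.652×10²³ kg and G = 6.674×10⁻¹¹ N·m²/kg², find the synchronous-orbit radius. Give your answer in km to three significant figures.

r_sync ≈ 84100 km

μ = GM = 6.674×10⁻¹¹ × 4.652×10²³ = 3.105×10¹³ m³/s².
T = 10.06 days = 8.692×10⁵ s.
A synchronous orbit has period T, so by Kepler's third law a = (μT²/4π²)^(1/3).
μT²/4π² = 3.105×10¹³ × (8.692×10⁵)² / 39.48 = 5.941×10²³ m³.
a = 8.407×10⁷ m = 84068 km.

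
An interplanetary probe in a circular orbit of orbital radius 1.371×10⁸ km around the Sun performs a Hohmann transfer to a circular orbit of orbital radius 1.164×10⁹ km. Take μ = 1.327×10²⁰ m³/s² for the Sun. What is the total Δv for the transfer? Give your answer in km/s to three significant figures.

Δv_total ≈ 16.3 km/s

r₁ = 1.371×10⁸ km = 1.371×10¹¹ m.
r₂ = 1.164×10⁹ km = 1.164×10¹² m.
Transfer ellipse a_t = (r₁ + r₂)/2 = 6.506×10¹¹ m.
At r₁: circular v_c1 = √(μ/r₁) = 31110 m/s; transfer-perihelion v_p = √[μ(2/r₁ − 1/a_t)] = 41620 m/s.
Δv₁ = v_p − v_c1 = 10500 m/s.
At r₂: circular v_c2 = √(μ/r₂) = 10680 m/s; transfer-aphelion v_a = √[μ(2/r₂ − 1/a_t)] = 4902 m/s.
Δv₂ = v_c2 − v_a = 5776 m/s.
Total Δv = Δv₁ + Δv₂ = 16280 m/s = 16.28 km/s.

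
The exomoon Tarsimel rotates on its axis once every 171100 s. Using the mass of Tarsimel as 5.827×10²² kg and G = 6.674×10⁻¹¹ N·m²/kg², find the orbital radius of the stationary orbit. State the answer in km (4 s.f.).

r_sync ≈ 14230 km

μ = GM = 6.674×10⁻¹¹ × 5.827×10²² = 3.889×10¹² m³/s².
A synchronous orbit has period T, so by Kepler's third law a = (μT²/4π²)^(1/3).
μT²/4π² = 3.889×10¹² × (1.711×10⁵)² / 39.48 = 2.884×10²¹ m³.
a = 1.423×10⁷ m = 14234 km.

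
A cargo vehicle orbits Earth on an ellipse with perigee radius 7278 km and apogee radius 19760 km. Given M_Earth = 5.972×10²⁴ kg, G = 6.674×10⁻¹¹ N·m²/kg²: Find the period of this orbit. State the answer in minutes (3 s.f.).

T ≈ 261 minutes

μ = GM = 6.674×10⁻¹¹ × 5.972×10²⁴ = 3.986×10¹⁴ m³/s².
Semi-major axis a = (r_p + r_a)/2 = (7278.0 + 19760)/2 = 13519 km = 1.352×10⁷ m.
By Kepler's third law T = 2π√(a³/μ) = 2π × 2.490×10³ = 1.564×10⁴ s.
= 260.7 minutes.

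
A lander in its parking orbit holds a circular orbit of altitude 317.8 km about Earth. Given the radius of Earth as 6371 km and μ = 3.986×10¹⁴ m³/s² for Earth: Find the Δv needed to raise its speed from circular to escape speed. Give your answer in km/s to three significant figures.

Δv ≈ 3.20 km/s

r = 6371 + 317.8 = 6688.8 km = 6.6888×10⁶ m.
Circular speed v_c = √(μ/r) = 7720 m/s.
Escape speed v_esc = √(2μ/r) = √2 × v_c = 10920 m/s.
Δv = v_esc − v_c = 3198 m/s = 3.198 km/s.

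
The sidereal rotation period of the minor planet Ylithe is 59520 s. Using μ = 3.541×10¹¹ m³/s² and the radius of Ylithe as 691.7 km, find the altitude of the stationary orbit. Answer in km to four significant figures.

h_sync ≈ 2476 km

A synchronous orbit has period T, so by Kepler's third law a = (μT²/4π²)^(1/3).
μT²/4π² = 3.541×10¹¹ × (5.952×10⁴)² / 39.48 = 3.178×10¹⁹ m³.
a = 3.167×10⁶ m = 3167.4 km.
Altitude h = a − R = 3167.4 − 691.7 = 2475.7 km.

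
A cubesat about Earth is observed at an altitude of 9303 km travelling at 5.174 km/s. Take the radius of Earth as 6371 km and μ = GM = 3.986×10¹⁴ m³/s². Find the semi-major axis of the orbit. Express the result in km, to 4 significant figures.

a ≈ 16550 km

r = 6371 + 9303 = 15674 km = 1.567×10⁷ m.
Vis-viva rearranged: 1/a = 2/r − v²/μ = 1.276×10⁻⁷ − 6.716×10⁻⁸ = 6.044×10⁻⁸ m⁻¹.
a = 1.655×10⁷ m = 16546 km.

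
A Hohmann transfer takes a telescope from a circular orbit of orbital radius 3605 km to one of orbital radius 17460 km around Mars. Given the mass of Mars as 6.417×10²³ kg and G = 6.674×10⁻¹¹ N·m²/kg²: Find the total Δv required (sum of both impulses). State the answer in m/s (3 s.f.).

Δv_total ≈ 1640 m/s

μ = GM = 6.674×10⁻¹¹ × 6.417×10²³ = 4.283×10¹³ m³/s².
r₁ = 3605 km = 3.605×10⁶ m.
r₂ = 17460 km = 1.746×10⁷ m.
Transfer ellipse a_t = (r₁ + r₂)/2 = 1.053×10⁷ m.
At r₁: circular v_c1 = √(μ/r₁) = 3447 m/s; transfer-periapsis v_p = √[μ(2/r₁ − 1/a_t)] = 4438 m/s.
Δv₁ = v_p − v_c1 = 991.0 m/s.
At r₂: circular v_c2 = √(μ/r₂) = 1566 m/s; transfer-apoapsis v_a = √[μ(2/r₂ − 1/a_t)] = 916.3 m/s.
Δv₂ = v_c2 − v_a = 649.9 m/s.
Total Δv = Δv₁ + Δv₂ = 1641 m/s.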